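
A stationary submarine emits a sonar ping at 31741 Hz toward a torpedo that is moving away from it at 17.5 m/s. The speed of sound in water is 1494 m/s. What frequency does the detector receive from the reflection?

The torpedo first receives the wave as a moving observer: f₁ = f₀ · (v − u)/v = 31741 × (1494 − 17.5)/1494 ≈ 31369 Hz.
The reflection then acts as a moving source: f₂ = f₁ · v/(v + u) ≈ 31006 Hz.

31006 Hz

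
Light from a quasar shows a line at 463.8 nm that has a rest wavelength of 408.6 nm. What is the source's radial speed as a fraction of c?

λ'/λ₀ = 1.1351 > 1 (redshift), so the source is receding.
λ'/λ₀ = √((1 + β)/(1 − β)) for a receding source ⇒ β = (r² − 1)/(r² + 1) with r = λ'/λ₀.
β = (1.2884 − 1)/(1.2884 + 1) ≈ 0.126.

0.126c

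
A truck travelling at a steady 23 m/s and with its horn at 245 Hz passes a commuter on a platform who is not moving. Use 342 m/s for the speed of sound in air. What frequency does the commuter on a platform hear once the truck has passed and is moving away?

Receding: f₂ = f · v/(v + v_s) = 245 × 342/365 ≈ 230 Hz.

230 Hz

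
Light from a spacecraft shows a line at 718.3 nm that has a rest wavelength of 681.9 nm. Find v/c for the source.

0.052

λ'/λ₀ = 1.0534 > 1 (redshift), so the source is receding.
λ'/λ₀ = √((1 + β)/(1 − β)) for a receding source ⇒ β = (r² − 1)/(r² + 1) with r = λ'/λ₀.
β = (1.1096 − 1)/(1.1096 + 1) ≈ 0.052.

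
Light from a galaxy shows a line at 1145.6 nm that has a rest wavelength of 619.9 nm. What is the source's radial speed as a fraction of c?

0.547

λ'/λ₀ = 1.8480 > 1 (redshift), so the source is receding.
λ'/λ₀ = √((1 + β)/(1 − β)) for a receding source ⇒ β = (r² − 1)/(r² + 1) with r = λ'/λ₀.
β = (3.4153 − 1)/(3.4153 + 1) ≈ 0.547.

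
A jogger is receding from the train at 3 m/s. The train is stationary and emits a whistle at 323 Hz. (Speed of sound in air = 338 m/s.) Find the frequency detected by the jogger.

Only the observer moves, away from the source, so f' = f · (v − v_o)/v.
f' = 323 × (338 − 3)/338 = 323 × 335/338 ≈ 320 Hz.

320 Hz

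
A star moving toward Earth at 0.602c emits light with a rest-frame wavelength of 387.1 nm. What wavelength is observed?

Relativistic Doppler for wavelength: λ' = λ₀ · √((1 − β)/(1 + β)).
λ' = 387.1 × √(0.3980/1.6020) = 387.1 × 0.49844 ≈ 192.9 nm.

192.9 nm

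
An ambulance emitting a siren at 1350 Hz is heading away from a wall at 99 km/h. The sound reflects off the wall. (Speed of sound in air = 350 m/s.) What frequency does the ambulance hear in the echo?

99 km/h = 27.5 m/s.
The wall receives the sound from a moving source: f₁ = f₀ · v/(v + v_e) = 1350 × 350/377.5 ≈ 1252 Hz.
On the return leg the ambulance is a moving observer: f₂ = f₁ · (v − v_e)/v = 1252 × 322.5/350 ≈ 1153 Hz.

1153 Hz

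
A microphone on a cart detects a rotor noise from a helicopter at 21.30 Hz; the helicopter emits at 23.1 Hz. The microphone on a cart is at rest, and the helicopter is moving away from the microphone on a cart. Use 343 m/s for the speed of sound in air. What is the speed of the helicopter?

f' = f · v/(v + v_s) ⇒ v_s = v · |1 − f/f'|.
v_s = 343 × |1 − 23.1/21.30| = 343 × 0.08451 ≈ 29 m/s.

29 m/s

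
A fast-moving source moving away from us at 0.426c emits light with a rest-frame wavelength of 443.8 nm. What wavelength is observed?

Relativistic Doppler for wavelength: λ' = λ₀ · √((1 + β)/(1 − β)).
λ' = 443.8 × √(1.4260/0.5740) = 443.8 × 1.57617 ≈ 699.5 nm.

699.5 nm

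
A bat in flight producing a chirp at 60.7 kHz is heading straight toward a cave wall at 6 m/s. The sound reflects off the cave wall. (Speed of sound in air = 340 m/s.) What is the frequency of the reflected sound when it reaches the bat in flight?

The cave wall receives the sound from a moving source: f₁ = f₀ · v/(v − v_e) = 60.7 × 340/334 ≈ 61.8 kHz.
On the return leg the bat in flight is a moving observer: f₂ = f₁ · (v + v_e)/v = 61.8 × 346/340 ≈ 62.9 kHz.
Equivalently f₂ = f₀ · (v + v_e)/(v − v_e).

62.9 kHz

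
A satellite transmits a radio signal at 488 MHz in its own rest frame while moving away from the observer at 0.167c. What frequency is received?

Relativistic Doppler for frequency: f' = f₀ · √((1 − β)/(1 + β)).
f' = 488 × √(0.8330/1.1670) = 488 × 0.84486 ≈ 412.3 MHz.

412.3 MHz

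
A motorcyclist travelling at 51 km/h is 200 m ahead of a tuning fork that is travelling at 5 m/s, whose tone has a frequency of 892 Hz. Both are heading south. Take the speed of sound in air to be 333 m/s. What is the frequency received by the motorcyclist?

867 Hz

51 km/h = 14.17 m/s.
The motorcyclist is ahead, so the tuning fork is moving toward it while the motorcyclist is moving away from the tuning fork.
General Doppler shift: f' = f · (v − v_o)/(v − v_s).
f' = 892 × (333 − 14.17)/(333 − 5) = 892 × 318.83/328 ≈ 867 Hz.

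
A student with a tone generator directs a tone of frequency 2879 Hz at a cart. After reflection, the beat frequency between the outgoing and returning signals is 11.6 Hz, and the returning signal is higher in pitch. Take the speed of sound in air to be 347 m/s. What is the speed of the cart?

Double Doppler shift off a moving reflector: f₂ = f₀ · (v + u)/(v − u) (u > 0 toward emitter).
Returning signal is higher, so f₂ = f₀ + Δf = 2879 + 11.6 = 2890.6 Hz.
Rearranging, u = v · (f₂ − f₀)/(f₂ + f₀) = 347 × 11.6/5769.6 ≈ 0.70 m/s.
So the cart is moving at 0.70 m/s toward the emitter.

0.70 m/s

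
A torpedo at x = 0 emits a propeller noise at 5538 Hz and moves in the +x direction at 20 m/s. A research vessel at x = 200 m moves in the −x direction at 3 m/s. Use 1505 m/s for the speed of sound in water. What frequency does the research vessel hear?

The observer lies on the +x side, so the source is heading toward the observer and the observer is heading toward the source.
With source approaching and observer approaching, f' = f · (v + v_o)/(v − v_s).
f' = 5538 × (1505 + 3)/(1505 − 20) = 5538 × 1508/1485 ≈ 5624 Hz.

5624 Hz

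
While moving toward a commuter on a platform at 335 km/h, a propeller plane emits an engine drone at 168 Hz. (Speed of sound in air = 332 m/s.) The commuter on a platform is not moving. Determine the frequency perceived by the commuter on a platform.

233 Hz

335 km/h = 93.06 m/s.
Moving source, stationary observer: f' = f · v/(v − v_s) since the source is approaching.
f' = 168 × 332/(332 − 93.06) = 168 × 332/238.9 ≈ 233 Hz.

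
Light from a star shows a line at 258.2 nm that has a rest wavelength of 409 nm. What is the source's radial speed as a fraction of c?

0.430c

λ'/λ₀ = 0.6313 < 1 (blueshift), so the source is approaching.
λ'/λ₀ = √((1 − β)/(1 + β)) for an approaching source ⇒ β = (1 − r²)/(1 + r²) with r = λ'/λ₀.
β = (1 − 0.3985)/(1 + 0.3985) ≈ 0.430.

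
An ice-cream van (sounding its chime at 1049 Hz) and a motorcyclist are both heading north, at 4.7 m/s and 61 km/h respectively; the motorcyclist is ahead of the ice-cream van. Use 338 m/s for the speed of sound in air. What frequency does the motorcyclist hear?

61 km/h = 16.94 m/s.
The motorcyclist is ahead, so the ice-cream van is moving toward it while the motorcyclist is moving away from the ice-cream van.
General Doppler shift: f' = f · (v − v_o)/(v − v_s).
f' = 1049 × (338 − 16.94)/(338 − 4.7) = 1049 × 321.06/333.3 ≈ 1010 Hz.

1010 Hz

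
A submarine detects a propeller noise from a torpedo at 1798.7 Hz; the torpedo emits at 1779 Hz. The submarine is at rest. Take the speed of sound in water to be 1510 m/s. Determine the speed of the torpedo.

16.5 m/s

f' > f, so the torpedo is approaching.
f' = f · v/(v − v_s) ⇒ v_s = v · |1 − f/f'|.
v_s = 1510 × |1 − 1779/1798.7| = 1510 × 0.01095 ≈ 16.5 m/s.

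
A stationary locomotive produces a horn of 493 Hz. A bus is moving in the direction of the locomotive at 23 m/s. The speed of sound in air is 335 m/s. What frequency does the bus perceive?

527 Hz

Moving observer, stationary source: f' = f · (v + v_o)/v.
f' = 493 × (335 + 23)/335 = 493 × 358/335 ≈ 527 Hz.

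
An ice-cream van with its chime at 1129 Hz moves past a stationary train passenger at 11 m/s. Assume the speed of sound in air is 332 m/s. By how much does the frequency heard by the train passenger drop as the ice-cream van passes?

Approaching: f₁ = f · v/(v − v_s) = 1129 × 332/321 ≈ 1167.7 Hz.
Receding: f₂ = f · v/(v + v_s) = 1129 × 332/343 ≈ 1092.8 Hz.
Drop: f₁ − f₂ = 2f·v·v_s/(v² − v_s²) = 2 × 1129 × 332 × 11/(332² − 11²) ≈ 74.9 Hz.

74.9 Hz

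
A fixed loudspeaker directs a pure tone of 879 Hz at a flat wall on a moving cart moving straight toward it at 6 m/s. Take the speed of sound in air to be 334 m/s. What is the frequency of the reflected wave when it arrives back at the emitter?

The flat wall on a moving cart first receives the wave as a moving observer: f₁ = f₀ · (v + u)/v = 879 × (334 + 6)/334 ≈ 895 Hz.
On reflection it acts as a source moving toward the stationary detector: f₂ = f₁ · v/(v − u) = 895 × 334/328 ≈ 911 Hz.
Equivalently f₂ = f₀ · (v + u)/(v − u).

911 Hz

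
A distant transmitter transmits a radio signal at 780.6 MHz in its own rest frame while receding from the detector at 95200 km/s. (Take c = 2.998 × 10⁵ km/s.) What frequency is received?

561.8 MHz

β = v/c = 95200/299800 = 0.3175.
Relativistic Doppler for frequency: f' = f₀ · √((1 − β)/(1 + β)).
f' = 780.6 × √(0.6825/1.3175) = 780.6 × 0.71970 ≈ 561.8 MHz.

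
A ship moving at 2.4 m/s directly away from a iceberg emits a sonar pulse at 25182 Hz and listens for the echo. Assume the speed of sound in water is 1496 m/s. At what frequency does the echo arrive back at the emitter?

The iceberg receives the sound from a moving source: f₁ = f₀ · v/(v + v_e) = 25182 × 1496/1498.4 ≈ 25142 Hz.
On the return leg the ship is a moving observer: f₂ = f₁ · (v − v_e)/v = 25142 × 1493.6/1496 ≈ 25101 Hz.

25101 Hz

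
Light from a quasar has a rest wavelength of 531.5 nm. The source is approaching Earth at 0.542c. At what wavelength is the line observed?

Relativistic Doppler for wavelength: λ' = λ₀ · √((1 − β)/(1 + β)).
λ' = 531.5 × √(0.4580/1.5420) = 531.5 × 0.54499 ≈ 289.7 nm.

289.7 nm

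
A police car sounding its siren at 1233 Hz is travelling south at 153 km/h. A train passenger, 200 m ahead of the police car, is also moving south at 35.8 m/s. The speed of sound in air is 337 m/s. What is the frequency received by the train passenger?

153 km/h = 42.5 m/s.
The train passenger is ahead, so the police car is moving toward it while the train passenger is moving away from the police car.
Both move, so f' = f · (v − v_o)/(v − v_s).
f' = 1233 × (337 − 35.8)/(337 − 42.5) = 1233 × 301.2/294.5 ≈ 1261 Hz.

1261 Hz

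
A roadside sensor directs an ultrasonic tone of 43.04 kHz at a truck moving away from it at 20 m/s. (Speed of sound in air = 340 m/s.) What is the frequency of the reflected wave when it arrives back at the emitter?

The truck first receives the wave as a moving observer: f₁ = f₀ · (v − u)/v = 43.04 × (340 − 20)/340 ≈ 40.5 kHz.
The reflection then acts as a moving source: f₂ = f₁ · v/(v + u) ≈ 38.3 kHz.

38.3 kHz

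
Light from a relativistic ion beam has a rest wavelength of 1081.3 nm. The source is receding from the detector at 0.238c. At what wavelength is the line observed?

Relativistic Doppler for wavelength: λ' = λ₀ · √((1 + β)/(1 − β)).
λ' = 1081.3 × √(1.2380/0.7620) = 1081.3 × 1.27463 ≈ 1378.3 nm.

1378.3 nm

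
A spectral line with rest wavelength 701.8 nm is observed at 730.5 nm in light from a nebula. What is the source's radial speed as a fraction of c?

0.040

λ'/λ₀ = 1.0409 > 1 (redshift), so the source is receding.
λ'/λ₀ = √((1 + β)/(1 − β)) for a receding source ⇒ β = (r² − 1)/(r² + 1) with r = λ'/λ₀.
β = (1.0835 − 1)/(1.0835 + 1) ≈ 0.040.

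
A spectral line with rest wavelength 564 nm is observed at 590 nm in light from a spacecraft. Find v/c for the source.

λ'/λ₀ = 1.0461 > 1 (redshift), so the source is receding.
λ'/λ₀ = √((1 + β)/(1 − β)) for a receding source ⇒ β = (r² − 1)/(r² + 1) with r = λ'/λ₀.
β = (1.0943 − 1)/(1.0943 + 1) ≈ 0.045.

0.045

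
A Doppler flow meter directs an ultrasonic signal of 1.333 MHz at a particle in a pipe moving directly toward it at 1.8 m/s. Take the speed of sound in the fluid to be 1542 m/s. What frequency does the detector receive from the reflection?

1.3361 MHz

At the particle in a pipe (a moving observer), f₁ = f₀ · (v + u)/v = 1.333 × 1543.8/1542 ≈ 1.3346 MHz.
The reflection then acts as a moving source: f₂ = f₁ · v/(v − u) ≈ 1.3361 MHz.
Equivalently f₂ = f₀ · (v + u)/(v − u).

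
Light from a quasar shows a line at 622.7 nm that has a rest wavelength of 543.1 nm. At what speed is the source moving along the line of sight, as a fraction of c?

0.136

λ'/λ₀ = 1.1466 > 1 (redshift), so the source is receding.
λ'/λ₀ = √((1 + β)/(1 − β)) for a receding source ⇒ β = (r² − 1)/(r² + 1) with r = λ'/λ₀.
β = (1.3146 − 1)/(1.3146 + 1) ≈ 0.136.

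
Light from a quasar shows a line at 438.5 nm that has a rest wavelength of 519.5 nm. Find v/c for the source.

0.168c

λ'/λ₀ = 0.8441 < 1 (blueshift), so the source is approaching.
λ'/λ₀ = √((1 − β)/(1 + β)) for an approaching source ⇒ β = (1 − r²)/(1 + r²) with r = λ'/λ₀.
β = (1 − 0.7125)/(1 + 0.7125) ≈ 0.168.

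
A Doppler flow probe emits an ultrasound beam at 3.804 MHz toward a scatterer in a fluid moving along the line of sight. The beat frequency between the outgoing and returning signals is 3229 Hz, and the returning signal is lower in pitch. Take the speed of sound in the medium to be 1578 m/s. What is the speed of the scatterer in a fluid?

0.67 m/s

Double Doppler shift off a moving reflector: f₂ = f₀ · (v + u)/(v − u) (u > 0 toward emitter).
Returning signal is lower, so f₂ = f₀ − Δf = 3804000 − 3229 = 3800771 Hz.
Rearranging, u = v · (f₂ − f₀)/(f₂ + f₀) = 1578 × -3229/7604771 ≈ -0.67 m/s.
So the scatterer in a fluid is moving at 0.67 m/s away from the emitter.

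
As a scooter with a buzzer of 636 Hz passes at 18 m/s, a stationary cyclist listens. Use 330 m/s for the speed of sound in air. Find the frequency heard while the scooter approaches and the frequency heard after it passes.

Approaching: f₁ = f · v/(v − v_s) = 636 × 330/312 ≈ 673 Hz.
Receding: f₂ = f · v/(v + v_s) = 636 × 330/348 ≈ 603 Hz.

673 Hz approaching; 603 Hz receding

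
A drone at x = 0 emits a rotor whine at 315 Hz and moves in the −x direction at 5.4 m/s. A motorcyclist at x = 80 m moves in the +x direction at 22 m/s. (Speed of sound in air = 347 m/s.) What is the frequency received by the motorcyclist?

291 Hz

The observer lies on the +x side, so the source is heading away from the observer and the observer is heading away from the source.
Both move, so f' = f · (v − v_o)/(v + v_s).
f' = 315 × (347 − 22)/(347 + 5.4) = 315 × 325/352.4 ≈ 291 Hz.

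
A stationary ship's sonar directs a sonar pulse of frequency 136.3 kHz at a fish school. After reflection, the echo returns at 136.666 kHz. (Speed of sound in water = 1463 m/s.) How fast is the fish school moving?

1.96 m/s

Double Doppler shift off a moving reflector: f₂ = f₀ · (v + u)/(v − u) (u > 0 toward emitter).
Rearranging, u = v · (f₂ − f₀)/(f₂ + f₀) = 1463 × 0.366/272.966 ≈ 1.96 m/s.
So the fish school is moving at 1.96 m/s toward the emitter.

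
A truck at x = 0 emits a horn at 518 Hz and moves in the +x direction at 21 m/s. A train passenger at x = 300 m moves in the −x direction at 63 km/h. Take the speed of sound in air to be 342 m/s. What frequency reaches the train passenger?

63 km/h = 17.5 m/s.
The observer lies on the +x side, so the source is heading toward the observer and the observer is heading toward the source.
With source approaching and observer approaching, f' = f · (v + v_o)/(v − v_s).
f' = 518 × (342 + 17.5)/(342 − 21) = 518 × 359.5/321 ≈ 580 Hz.

580 Hz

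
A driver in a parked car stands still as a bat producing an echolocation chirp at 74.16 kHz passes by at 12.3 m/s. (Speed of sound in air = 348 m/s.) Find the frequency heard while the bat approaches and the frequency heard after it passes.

Approaching: f₁ = f · v/(v − v_s) = 74.16 × 348/335.7 ≈ 76.9 kHz.
Receding: f₂ = f · v/(v + v_s) = 74.16 × 348/360.3 ≈ 71.6 kHz.

76.9 kHz approaching; 71.6 kHz receding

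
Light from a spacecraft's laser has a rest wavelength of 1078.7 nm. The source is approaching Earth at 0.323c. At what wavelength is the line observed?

Relativistic Doppler for wavelength: λ' = λ₀ · √((1 − β)/(1 + β)).
λ' = 1078.7 × √(0.6770/1.3230) = 1078.7 × 0.71534 ≈ 771.6 nm.

771.6 nm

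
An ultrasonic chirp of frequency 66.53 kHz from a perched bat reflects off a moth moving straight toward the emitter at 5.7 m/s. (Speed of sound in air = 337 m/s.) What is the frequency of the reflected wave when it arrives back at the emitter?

68.8 kHz

The moth first receives the wave as a moving observer: f₁ = f₀ · (v + u)/v = 66.53 × (337 + 5.7)/337 ≈ 67.7 kHz.
The reflection then acts as a moving source: f₂ = f₁ · v/(v − u) ≈ 68.8 kHz.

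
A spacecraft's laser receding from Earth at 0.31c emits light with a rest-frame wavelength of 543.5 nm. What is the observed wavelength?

Relativistic Doppler for wavelength: λ' = λ₀ · √((1 + β)/(1 − β)).
λ' = 543.5 × √(1.3100/0.6900) = 543.5 × 1.37788 ≈ 748.9 nm.

748.9 nm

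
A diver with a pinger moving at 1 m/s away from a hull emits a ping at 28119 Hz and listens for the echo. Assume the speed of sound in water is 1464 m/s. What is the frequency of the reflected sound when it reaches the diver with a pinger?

The hull receives the sound from a moving source: f₁ = f₀ · v/(v + v_e) = 28119 × 1464/1465 ≈ 28100 Hz.
On the return leg the diver with a pinger is a moving observer: f₂ = f₁ · (v − v_e)/v = 28100 × 1463/1464 ≈ 28081 Hz.

28081 Hz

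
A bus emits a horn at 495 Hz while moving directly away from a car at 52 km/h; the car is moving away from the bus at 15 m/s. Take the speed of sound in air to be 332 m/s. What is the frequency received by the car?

52 km/h = 14.44 m/s.
General Doppler shift: f' = f · (v − v_o)/(v + v_s).
f' = 495 × (332 − 15)/(332 + 14.44) = 495 × 317/346.44 ≈ 453 Hz.

453 Hz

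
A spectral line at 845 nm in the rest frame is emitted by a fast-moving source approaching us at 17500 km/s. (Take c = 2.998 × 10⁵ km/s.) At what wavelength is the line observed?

β = v/c = 17500/299800 = 0.0584.
Relativistic Doppler for wavelength: λ' = λ₀ · √((1 − β)/(1 + β)).
λ' = 845 × √(0.9416/1.0584) = 845 × 0.94324 ≈ 797.0 nm.

797.0 nm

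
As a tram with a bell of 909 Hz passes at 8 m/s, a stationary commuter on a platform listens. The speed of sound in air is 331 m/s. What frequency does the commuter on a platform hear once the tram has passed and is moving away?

Receding: f₂ = f · v/(v + v_s) = 909 × 331/339 ≈ 888 Hz.

888 Hz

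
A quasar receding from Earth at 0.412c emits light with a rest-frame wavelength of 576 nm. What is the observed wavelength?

892.6 nm

Relativistic Doppler for wavelength: λ' = λ₀ · √((1 + β)/(1 − β)).
λ' = 576 × √(1.4120/0.5880) = 576 × 1.54963 ≈ 892.6 nm.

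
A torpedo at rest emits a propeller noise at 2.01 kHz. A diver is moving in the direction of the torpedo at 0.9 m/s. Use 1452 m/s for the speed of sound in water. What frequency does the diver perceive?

Only the observer moves, toward the source, so f' = f · (v + v_o)/v.
f' = 2.01 × (1452 + 0.9)/1452 = 2.01 × 1452.9/1452 ≈ 2.01 kHz.

2.01 kHz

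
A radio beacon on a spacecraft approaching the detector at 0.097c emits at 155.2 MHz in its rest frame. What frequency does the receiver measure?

171.1 MHz

Relativistic Doppler for frequency: f' = f₀ · √((1 + β)/(1 − β)).
f' = 155.2 × √(1.0970/0.9030) = 155.2 × 1.10220 ≈ 171.1 MHz.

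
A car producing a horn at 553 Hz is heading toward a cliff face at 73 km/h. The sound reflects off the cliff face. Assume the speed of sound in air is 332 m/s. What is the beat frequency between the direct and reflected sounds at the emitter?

72 Hz

73 km/h = 20.28 m/s.
The cliff face receives the sound from a moving source: f₁ = f₀ · v/(v − v_e) = 553 × 332/311.72 ≈ 589.0 Hz.
On the return leg the car is a moving observer: f₂ = f₁ · (v + v_e)/v = 589.0 × 352.28/332 ≈ 624.9 Hz.
Beat against the emitted tone: |f₂ − f₀| = 2v_e·f₀/(v − v_e) = 2 × 20.28 × 553/311.72 ≈ 72 Hz.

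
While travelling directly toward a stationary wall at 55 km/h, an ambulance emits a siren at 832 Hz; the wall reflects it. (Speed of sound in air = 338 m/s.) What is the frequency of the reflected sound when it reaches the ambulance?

911 Hz

55 km/h = 15.28 m/s.
The wall receives the sound from a moving source: f₁ = f₀ · v/(v − v_e) = 832 × 338/322.72 ≈ 871 Hz.
On the return leg the ambulance is a moving observer: f₂ = f₁ · (v + v_e)/v = 871 × 353.28/338 ≈ 911 Hz.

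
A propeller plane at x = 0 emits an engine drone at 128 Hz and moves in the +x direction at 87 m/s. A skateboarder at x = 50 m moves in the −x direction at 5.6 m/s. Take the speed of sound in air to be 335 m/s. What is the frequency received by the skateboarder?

The observer lies on the +x side, so the source is heading toward the observer and the observer is heading toward the source.
With source approaching and observer approaching, f' = f · (v + v_o)/(v − v_s).
f' = 128 × (335 + 5.6)/(335 − 87) = 128 × 340.6/248 ≈ 176 Hz.

176 Hz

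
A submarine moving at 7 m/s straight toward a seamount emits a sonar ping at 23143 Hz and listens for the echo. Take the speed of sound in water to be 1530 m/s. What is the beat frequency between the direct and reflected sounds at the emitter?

The seamount receives the sound from a moving source: f₁ = f₀ · v/(v − v_e) = 23143 × 1530/1523 ≈ 23249 Hz.
On the return leg the submarine is a moving observer: f₂ = f₁ · (v + v_e)/v = 23249 × 1537/1530 ≈ 23356 Hz.
Beat against the emitted tone: |f₂ − f₀| = 2v_e·f₀/(v − v_e) = 2 × 7 × 23143/1523 ≈ 213 Hz.

213 Hz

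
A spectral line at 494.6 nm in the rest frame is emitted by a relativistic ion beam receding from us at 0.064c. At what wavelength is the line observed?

527.3 nm

Relativistic Doppler for wavelength: λ' = λ₀ · √((1 + β)/(1 − β)).
λ' = 494.6 × √(1.0640/0.9360) = 494.6 × 1.06619 ≈ 527.3 nm.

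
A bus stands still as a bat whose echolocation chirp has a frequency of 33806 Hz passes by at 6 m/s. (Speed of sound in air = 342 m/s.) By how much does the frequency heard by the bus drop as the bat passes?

1187 Hz

Approaching: f₁ = f · v/(v − v_s) = 33806 × 342/336 ≈ 34410 Hz.
Receding: f₂ = f · v/(v + v_s) = 33806 × 342/348 ≈ 33223 Hz.
Drop: f₁ − f₂ = 2f·v·v_s/(v² − v_s²) = 2 × 33806 × 342 × 6/(342² − 6²) ≈ 1187 Hz.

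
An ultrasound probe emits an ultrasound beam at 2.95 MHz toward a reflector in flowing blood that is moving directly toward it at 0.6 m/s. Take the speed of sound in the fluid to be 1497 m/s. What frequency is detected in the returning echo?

The reflector in flowing blood first receives the wave as a moving observer: f₁ = f₀ · (v + u)/v = 2.95 × (1497 + 0.6)/1497 ≈ 2.951 MHz.
On reflection it acts as a source moving toward the stationary detector: f₂ = f₁ · v/(v − u) = 2.951 × 1497/1496.4 ≈ 2.952 MHz.
Equivalently f₂ = f₀ · (v + u)/(v − u).

2.952 MHz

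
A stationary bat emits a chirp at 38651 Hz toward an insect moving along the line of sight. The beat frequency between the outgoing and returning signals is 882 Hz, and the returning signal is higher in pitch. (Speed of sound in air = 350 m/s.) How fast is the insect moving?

Double Doppler shift off a moving reflector: f₂ = f₀ · (v + u)/(v − u) (u > 0 toward emitter).
Returning signal is higher, so f₂ = f₀ + Δf = 38651 + 882 = 39533 Hz.
Rearranging, u = v · (f₂ − f₀)/(f₂ + f₀) = 350 × 882/78184 ≈ 3.9 m/s.
So the insect is moving at 3.9 m/s toward the emitter.

3.9 m/s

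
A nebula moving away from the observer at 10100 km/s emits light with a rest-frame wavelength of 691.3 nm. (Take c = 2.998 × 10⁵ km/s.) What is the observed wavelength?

β = v/c = 10100/299800 = 0.0337.
Relativistic Doppler for wavelength: λ' = λ₀ · √((1 + β)/(1 − β)).
λ' = 691.3 × √(1.0337/0.9663) = 691.3 × 1.03428 ≈ 715.0 nm.

715.0 nm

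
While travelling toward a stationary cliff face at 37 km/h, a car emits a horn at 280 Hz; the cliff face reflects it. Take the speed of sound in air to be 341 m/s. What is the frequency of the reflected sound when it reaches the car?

37 km/h = 10.28 m/s.
The cliff face receives the sound from a moving source: f₁ = f₀ · v/(v − v_e) = 280 × 341/330.72 ≈ 289 Hz.
On the return leg the car is a moving observer: f₂ = f₁ · (v + v_e)/v = 289 × 351.28/341 ≈ 297 Hz.
Equivalently f₂ = f₀ · (v + v_e)/(v − v_e).

297 Hz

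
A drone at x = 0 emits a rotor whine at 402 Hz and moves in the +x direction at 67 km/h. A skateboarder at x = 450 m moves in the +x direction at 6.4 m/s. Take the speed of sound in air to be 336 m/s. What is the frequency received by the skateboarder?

67 km/h = 18.61 m/s.
The observer lies on the +x side, so the source is heading toward the observer and the observer is heading away from the source.
General Doppler shift: f' = f · (v − v_o)/(v − v_s).
f' = 402 × (336 − 6.4)/(336 − 18.61) = 402 × 329.6/317.39 ≈ 417 Hz.

417 Hz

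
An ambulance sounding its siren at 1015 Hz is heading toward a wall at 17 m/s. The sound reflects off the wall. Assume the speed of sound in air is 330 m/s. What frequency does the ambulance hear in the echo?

1125 Hz

The wall receives the sound from a moving source: f₁ = f₀ · v/(v − v_e) = 1015 × 330/313 ≈ 1070 Hz.
On the return leg the ambulance is a moving observer: f₂ = f₁ · (v + v_e)/v = 1070 × 347/330 ≈ 1125 Hz.
Equivalently f₂ = f₀ · (v + v_e)/(v − v_e).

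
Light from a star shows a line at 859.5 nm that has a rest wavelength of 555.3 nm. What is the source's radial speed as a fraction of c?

λ'/λ₀ = 1.5478 > 1 (redshift), so the source is receding.
λ'/λ₀ = √((1 + β)/(1 − β)) for a receding source ⇒ β = (r² − 1)/(r² + 1) with r = λ'/λ₀.
β = (2.3957 − 1)/(2.3957 + 1) ≈ 0.411.

0.411c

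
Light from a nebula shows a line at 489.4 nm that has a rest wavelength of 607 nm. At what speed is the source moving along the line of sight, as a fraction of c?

0.212c

λ'/λ₀ = 0.8063 < 1 (blueshift), so the source is approaching.
λ'/λ₀ = √((1 − β)/(1 + β)) for an approaching source ⇒ β = (1 − r²)/(1 + r²) with r = λ'/λ₀.
β = (1 − 0.6501)/(1 + 0.6501) ≈ 0.212.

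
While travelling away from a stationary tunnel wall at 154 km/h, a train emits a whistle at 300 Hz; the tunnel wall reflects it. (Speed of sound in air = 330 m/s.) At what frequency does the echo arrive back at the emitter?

231 Hz

154 km/h = 42.78 m/s.
The tunnel wall receives the sound from a moving source: f₁ = f₀ · v/(v + v_e) = 300 × 330/372.78 ≈ 266 Hz.
On the return leg the train is a moving observer: f₂ = f₁ · (v − v_e)/v = 266 × 287.22/330 ≈ 231 Hz.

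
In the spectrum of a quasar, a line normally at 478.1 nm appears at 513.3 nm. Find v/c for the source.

0.071

λ'/λ₀ = 1.0736 > 1 (redshift), so the source is receding.
λ'/λ₀ = √((1 + β)/(1 − β)) for a receding source ⇒ β = (r² − 1)/(r² + 1) with r = λ'/λ₀.
β = (1.1527 − 1)/(1.1527 + 1) ≈ 0.071.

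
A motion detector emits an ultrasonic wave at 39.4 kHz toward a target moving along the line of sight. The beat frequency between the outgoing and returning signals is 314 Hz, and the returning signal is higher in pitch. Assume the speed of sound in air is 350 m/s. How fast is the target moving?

1.39 m/s

Double Doppler shift off a moving reflector: f₂ = f₀ · (v + u)/(v − u) (u > 0 toward emitter).
Returning signal is higher, so f₂ = f₀ + Δf = 39400 + 314 = 39714 Hz.
Rearranging, u = v · (f₂ − f₀)/(f₂ + f₀) = 350 × 314/79114 ≈ 1.39 m/s.
So the target is moving at 1.39 m/s toward the emitter.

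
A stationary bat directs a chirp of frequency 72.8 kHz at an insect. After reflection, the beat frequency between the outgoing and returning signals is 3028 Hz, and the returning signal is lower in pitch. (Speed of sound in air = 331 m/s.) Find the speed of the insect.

7.0 m/s

Double Doppler shift off a moving reflector: f₂ = f₀ · (v + u)/(v − u) (u > 0 toward emitter).
Returning signal is lower, so f₂ = f₀ − Δf = 72800 − 3028 = 69772 Hz.
Rearranging, u = v · (f₂ − f₀)/(f₂ + f₀) = 331 × -3028/142572 ≈ -7.0 m/s.
So the insect is moving at 7.0 m/s away from the emitter.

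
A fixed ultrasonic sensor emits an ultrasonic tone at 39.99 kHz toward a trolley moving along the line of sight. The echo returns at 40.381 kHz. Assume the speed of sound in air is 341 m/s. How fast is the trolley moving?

1.66 m/s

Double Doppler shift off a moving reflector: f₂ = f₀ · (v + u)/(v − u) (u > 0 toward emitter).
Rearranging, u = v · (f₂ − f₀)/(f₂ + f₀) = 341 × 0.391/80.371 ≈ 1.66 m/s.
So the trolley is moving at 1.66 m/s toward the emitter.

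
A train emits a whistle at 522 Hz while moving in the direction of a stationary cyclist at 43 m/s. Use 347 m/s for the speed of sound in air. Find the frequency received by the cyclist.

596 Hz

Moving source, stationary observer: f' = f · v/(v − v_s) since the source is approaching.
f' = 522 × 347/(347 − 43) = 522 × 347/304 ≈ 596 Hz.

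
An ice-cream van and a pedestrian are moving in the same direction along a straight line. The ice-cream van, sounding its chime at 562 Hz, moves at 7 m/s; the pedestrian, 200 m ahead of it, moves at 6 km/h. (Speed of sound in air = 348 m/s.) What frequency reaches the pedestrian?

571 Hz

6 km/h = 1.667 m/s.
The pedestrian is ahead, so the ice-cream van is moving toward it while the pedestrian is moving away from the ice-cream van.
General Doppler shift: f' = f · (v − v_o)/(v − v_s).
f' = 562 × (348 − 1.667)/(348 − 7) = 562 × 346.33/341 ≈ 571 Hz.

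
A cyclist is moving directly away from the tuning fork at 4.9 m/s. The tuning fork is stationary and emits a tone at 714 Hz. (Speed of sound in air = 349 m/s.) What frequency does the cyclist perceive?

704 Hz

Only the observer moves, away from the source, so f' = f · (v − v_o)/v.
f' = 714 × (349 − 4.9)/349 = 714 × 344.1/349 ≈ 704 Hz.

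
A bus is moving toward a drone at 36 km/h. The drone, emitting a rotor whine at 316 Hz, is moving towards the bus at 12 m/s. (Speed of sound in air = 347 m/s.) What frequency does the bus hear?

36 km/h = 10 m/s.
Both move, so f' = f · (v + v_o)/(v − v_s).
f' = 316 × (347 + 10)/(347 − 12) = 316 × 357/335 ≈ 337 Hz.

337 Hz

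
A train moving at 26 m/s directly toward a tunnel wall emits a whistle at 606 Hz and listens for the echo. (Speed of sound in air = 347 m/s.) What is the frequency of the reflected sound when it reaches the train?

The tunnel wall receives the sound from a moving source: f₁ = f₀ · v/(v − v_e) = 606 × 347/321 ≈ 655 Hz.
On the return leg the train is a moving observer: f₂ = f₁ · (v + v_e)/v = 655 × 373/347 ≈ 704 Hz.

704 Hz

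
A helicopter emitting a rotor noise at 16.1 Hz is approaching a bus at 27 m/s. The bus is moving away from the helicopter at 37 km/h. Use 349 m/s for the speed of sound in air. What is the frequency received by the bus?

16.9 Hz

37 km/h = 10.28 m/s.
General Doppler shift: f' = f · (v − v_o)/(v − v_s).
f' = 16.1 × (349 − 10.28)/(349 − 27) = 16.1 × 338.72/322 ≈ 16.9 Hz.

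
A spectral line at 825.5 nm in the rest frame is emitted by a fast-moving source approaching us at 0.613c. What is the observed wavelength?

404.3 nm

Relativistic Doppler for wavelength: λ' = λ₀ · √((1 − β)/(1 + β)).
λ' = 825.5 × √(0.3870/1.6130) = 825.5 × 0.48982 ≈ 404.3 nm.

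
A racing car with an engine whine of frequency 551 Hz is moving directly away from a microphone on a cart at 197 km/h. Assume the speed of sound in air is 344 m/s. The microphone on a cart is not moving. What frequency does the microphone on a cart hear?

197 km/h = 54.72 m/s.
Only the source moves, away from the listener, so f' = f · v/(v + v_s).
f' = 551 × 344/(344 + 54.72) = 551 × 344/398.7 ≈ 475 Hz.

475 Hz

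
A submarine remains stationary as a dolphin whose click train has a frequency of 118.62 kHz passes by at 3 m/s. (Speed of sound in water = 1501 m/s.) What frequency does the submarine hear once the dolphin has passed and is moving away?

Receding: f₂ = f · v/(v + v_s) = 118.62 × 1501/1504 ≈ 118.4 kHz.

118.4 kHz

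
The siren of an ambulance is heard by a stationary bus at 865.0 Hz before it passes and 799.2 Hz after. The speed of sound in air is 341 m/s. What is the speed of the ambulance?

f₁/f₂ = (v + v_s)/(v − v_s), so v_s = v · (f₁ − f₂)/(f₁ + f₂).
v_s = 341 × (865.0 − 799.2)/(865.0 + 799.2) = 341 × 65.8/1664.2 ≈ 13.5 m/s.

13.5 m/s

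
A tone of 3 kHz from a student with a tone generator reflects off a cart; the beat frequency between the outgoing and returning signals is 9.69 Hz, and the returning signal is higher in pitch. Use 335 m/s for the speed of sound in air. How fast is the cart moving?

0.54 m/s

Double Doppler shift off a moving reflector: f₂ = f₀ · (v + u)/(v − u) (u > 0 toward emitter).
Returning signal is higher, so f₂ = f₀ + Δf = 3000 + 9.69 = 3009.69 Hz.
Rearranging, u = v · (f₂ − f₀)/(f₂ + f₀) = 335 × 9.69/6009.69 ≈ 0.54 m/s.
So the cart is moving at 0.54 m/s toward the emitter.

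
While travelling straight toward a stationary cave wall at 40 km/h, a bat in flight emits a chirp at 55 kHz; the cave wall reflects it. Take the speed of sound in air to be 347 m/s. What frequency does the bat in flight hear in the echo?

58.6 kHz

40 km/h = 11.11 m/s.
The cave wall receives the sound from a moving source: f₁ = f₀ · v/(v − v_e) = 55 × 347/335.89 ≈ 56.8 kHz.
On the return leg the bat in flight is a moving observer: f₂ = f₁ · (v + v_e)/v = 56.8 × 358.11/347 ≈ 58.6 kHz.
Equivalently f₂ = f₀ · (v + v_e)/(v − v_e).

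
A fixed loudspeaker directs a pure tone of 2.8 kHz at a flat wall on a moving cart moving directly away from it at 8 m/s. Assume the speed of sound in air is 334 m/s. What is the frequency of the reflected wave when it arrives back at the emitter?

At the flat wall on a moving cart (a moving observer), f₁ = f₀ · (v − u)/v = 2.8 × 326/334 ≈ 2.73 kHz.
The reflection then acts as a moving source: f₂ = f₁ · v/(v + u) ≈ 2.67 kHz.

2.67 kHz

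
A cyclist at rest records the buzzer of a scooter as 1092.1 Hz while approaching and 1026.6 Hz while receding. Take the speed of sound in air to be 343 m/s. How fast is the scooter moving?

f₁/f₂ = (v + v_s)/(v − v_s), so v_s = v · (f₁ − f₂)/(f₁ + f₂).
v_s = 343 × (1092.1 − 1026.6)/(1092.1 + 1026.6) = 343 × 65.5/2118.7 ≈ 10.6 m/s.

10.6 m/s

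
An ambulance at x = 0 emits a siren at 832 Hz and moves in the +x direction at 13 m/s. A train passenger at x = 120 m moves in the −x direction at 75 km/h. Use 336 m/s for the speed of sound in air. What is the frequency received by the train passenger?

919 Hz

75 km/h = 20.83 m/s.
The observer lies on the +x side, so the source is heading toward the observer and the observer is heading toward the source.
With source approaching and observer approaching, f' = f · (v + v_o)/(v − v_s).
f' = 832 × (336 + 20.83)/(336 − 13) = 832 × 356.83/323 ≈ 919 Hz.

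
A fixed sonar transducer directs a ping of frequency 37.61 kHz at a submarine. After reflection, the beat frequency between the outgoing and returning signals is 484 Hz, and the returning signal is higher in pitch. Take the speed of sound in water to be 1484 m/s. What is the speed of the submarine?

9.5 m/s

Double Doppler shift off a moving reflector: f₂ = f₀ · (v + u)/(v − u) (u > 0 toward emitter).
Returning signal is higher, so f₂ = f₀ + Δf = 37610 + 484 = 38094 Hz.
Rearranging, u = v · (f₂ − f₀)/(f₂ + f₀) = 1484 × 484/75704 ≈ 9.5 m/s.
So the submarine is moving at 9.5 m/s toward the emitter.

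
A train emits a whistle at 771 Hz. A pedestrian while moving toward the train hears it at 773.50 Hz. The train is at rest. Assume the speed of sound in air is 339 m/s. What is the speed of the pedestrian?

1.10 m/s

f' = f · (v + v_o)/v ⇒ v_o = v · |f'/f − 1|.
v_o = 339 × |773.50/771 − 1| = 339 × 0.003243 ≈ 1.10 m/s.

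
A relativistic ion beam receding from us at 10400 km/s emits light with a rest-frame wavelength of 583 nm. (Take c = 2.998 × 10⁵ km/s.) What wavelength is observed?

β = v/c = 10400/299800 = 0.0347.
Relativistic Doppler for wavelength: λ' = λ₀ · √((1 + β)/(1 − β)).
λ' = 583 × √(1.0347/0.9653) = 583 × 1.03531 ≈ 603.6 nm.

603.6 nm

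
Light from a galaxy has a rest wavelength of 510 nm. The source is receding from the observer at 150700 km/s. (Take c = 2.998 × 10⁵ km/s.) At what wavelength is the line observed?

β = v/c = 150700/299800 = 0.5027.
Relativistic Doppler for wavelength: λ' = λ₀ · √((1 + β)/(1 − β)).
λ' = 510 × √(1.5027/0.4973) = 510 × 1.73824 ≈ 886.5 nm.

886.5 nm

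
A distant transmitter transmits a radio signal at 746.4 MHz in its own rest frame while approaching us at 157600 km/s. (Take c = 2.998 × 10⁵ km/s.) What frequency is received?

β = v/c = 157600/299800 = 0.5257.
Relativistic Doppler for frequency: f' = f₀ · √((1 + β)/(1 − β)).
f' = 746.4 × √(1.5257/0.4743) = 746.4 × 1.79349 ≈ 1338.7 MHz.

1338.7 MHz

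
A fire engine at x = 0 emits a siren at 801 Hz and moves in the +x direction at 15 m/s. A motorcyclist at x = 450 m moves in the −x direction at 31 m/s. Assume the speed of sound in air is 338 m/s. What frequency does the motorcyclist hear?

915 Hz

The observer lies on the +x side, so the source is heading toward the observer and the observer is heading toward the source.
Both move, so f' = f · (v + v_o)/(v − v_s).
f' = 801 × (338 + 31)/(338 − 15) = 801 × 369/323 ≈ 915 Hz.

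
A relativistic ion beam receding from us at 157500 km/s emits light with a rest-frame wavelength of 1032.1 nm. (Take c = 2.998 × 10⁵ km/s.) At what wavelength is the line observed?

1850.2 nm

β = v/c = 157500/299800 = 0.5254.
Relativistic Doppler for wavelength: λ' = λ₀ · √((1 + β)/(1 − β)).
λ' = 1032.1 × √(1.5254/0.4746) = 1032.1 × 1.79266 ≈ 1850.2 nm.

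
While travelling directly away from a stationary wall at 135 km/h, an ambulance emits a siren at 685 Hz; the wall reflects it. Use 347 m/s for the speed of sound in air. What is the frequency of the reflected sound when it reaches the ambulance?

551 Hz

135 km/h = 37.5 m/s.
The wall receives the sound from a moving source: f₁ = f₀ · v/(v + v_e) = 685 × 347/384.5 ≈ 618 Hz.
On the return leg the ambulance is a moving observer: f₂ = f₁ · (v − v_e)/v = 618 × 309.5/347 ≈ 551 Hz.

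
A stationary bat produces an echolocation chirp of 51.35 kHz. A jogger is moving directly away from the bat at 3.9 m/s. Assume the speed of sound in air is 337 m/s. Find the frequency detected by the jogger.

50.8 kHz

Moving observer, stationary source: f' = f · (v − v_o)/v.
f' = 51.35 × (337 − 3.9)/337 = 51.35 × 333.1/337 ≈ 50.8 kHz.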